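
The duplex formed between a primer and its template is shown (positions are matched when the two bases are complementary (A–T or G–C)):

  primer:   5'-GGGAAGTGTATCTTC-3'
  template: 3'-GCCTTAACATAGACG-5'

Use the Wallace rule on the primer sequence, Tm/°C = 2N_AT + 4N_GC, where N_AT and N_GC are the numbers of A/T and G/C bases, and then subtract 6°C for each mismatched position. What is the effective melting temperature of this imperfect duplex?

26°C

Primer base counts: A=3, T=5, G=5, C=2 → A+T=8, G+C=7
Perfect-match Tm = 2(8) + 4(7) = 16 + 28 = 44°C
Mismatches (positions where the bases are not complementary): 3 (at positions 1, 6, 14)
Effective Tm = 44 − 3×6 = 44 − 18 = 26°C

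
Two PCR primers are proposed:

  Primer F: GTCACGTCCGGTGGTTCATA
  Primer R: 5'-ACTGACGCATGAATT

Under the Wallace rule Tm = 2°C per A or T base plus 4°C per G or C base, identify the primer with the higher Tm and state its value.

Primer F, 62°C

Primer F: A+T=9, G+C=11 → Tm = 2(9)+4(11) = 62°C
Primer R: A+T=9, G+C=6 → Tm = 2(9)+4(6) = 42°C
62°C vs 42°C → primer F is higher.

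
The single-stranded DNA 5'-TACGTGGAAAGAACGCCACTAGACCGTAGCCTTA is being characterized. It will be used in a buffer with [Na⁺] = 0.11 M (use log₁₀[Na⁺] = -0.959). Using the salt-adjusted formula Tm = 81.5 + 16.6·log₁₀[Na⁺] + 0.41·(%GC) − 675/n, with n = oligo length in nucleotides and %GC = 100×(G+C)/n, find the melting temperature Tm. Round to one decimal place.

66.2°C

Length n = 34. Base counts: T=6, C=9, G=8, A=11
G+C = 17, so %GC = 17/34 × 100 = 50%
Salt term: 16.6 × (-0.959) = -15.919
GC term: 0.41 × 50 = 20.5; length term: −675/34 = −19.853
Tm = 81.5 + (-15.919) + 20.5 − 19.853 = 66.228 → 66.2°C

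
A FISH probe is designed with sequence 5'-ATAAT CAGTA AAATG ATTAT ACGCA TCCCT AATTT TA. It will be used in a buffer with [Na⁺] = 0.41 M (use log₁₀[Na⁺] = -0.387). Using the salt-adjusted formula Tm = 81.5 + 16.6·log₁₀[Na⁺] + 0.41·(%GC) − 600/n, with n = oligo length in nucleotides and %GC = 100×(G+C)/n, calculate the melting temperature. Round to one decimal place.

Length n = 37. Scanning the sequence gives C=6, G=3, T=13, A=15.
G+C = 9, so %GC = 9/37 × 100 = 24.324%
Salt term: 16.6 × (-0.387) = -6.424
GC term: 0.41 × 24.324 = 9.973; length term: −600/37 = −16.216
Tm = 81.5 + (-6.424) + 9.973 − 16.216 = 68.833 → 68.8°C

68.8°C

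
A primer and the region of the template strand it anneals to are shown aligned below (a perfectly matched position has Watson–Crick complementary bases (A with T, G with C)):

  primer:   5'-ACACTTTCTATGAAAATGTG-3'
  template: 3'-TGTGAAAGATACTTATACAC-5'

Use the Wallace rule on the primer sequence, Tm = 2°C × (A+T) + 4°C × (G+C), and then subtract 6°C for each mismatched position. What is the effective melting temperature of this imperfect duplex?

Primer base counts: A=7, T=7, G=3, C=3 → A+T=14, G+C=6
Perfect-match Tm = 2(14) + 4(6) = 28 + 24 = 52°C
Mismatches (positions where the bases are not complementary): 1 (at position 15)
Effective Tm = 52 − 1×6 = 52 − 6 = 46°C

46°C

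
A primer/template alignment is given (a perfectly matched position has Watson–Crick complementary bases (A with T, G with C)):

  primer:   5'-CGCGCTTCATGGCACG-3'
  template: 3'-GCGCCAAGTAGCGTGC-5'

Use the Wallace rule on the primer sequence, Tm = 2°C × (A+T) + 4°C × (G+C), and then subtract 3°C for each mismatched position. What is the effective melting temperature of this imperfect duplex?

48°C

Primer base counts: A=2, T=3, G=5, C=6 → A+T=5, G+C=11
Perfect-match Tm = 2(5) + 4(11) = 10 + 44 = 54°C
Mismatches (positions where the bases are not complementary): 2 (at positions 5, 11)
Effective Tm = 54 − 2×3 = 54 − 6 = 48°C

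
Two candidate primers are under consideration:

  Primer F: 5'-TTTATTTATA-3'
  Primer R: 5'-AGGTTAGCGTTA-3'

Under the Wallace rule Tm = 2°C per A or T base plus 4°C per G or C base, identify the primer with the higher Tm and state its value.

Primer F: A+T=10, G+C=0 → Tm = 2(10)+4(0) = 20°C
Primer R: A+T=7, G+C=5 → Tm = 2(7)+4(5) = 34°C
20°C vs 34°C → primer R is higher.

Primer R, 34°C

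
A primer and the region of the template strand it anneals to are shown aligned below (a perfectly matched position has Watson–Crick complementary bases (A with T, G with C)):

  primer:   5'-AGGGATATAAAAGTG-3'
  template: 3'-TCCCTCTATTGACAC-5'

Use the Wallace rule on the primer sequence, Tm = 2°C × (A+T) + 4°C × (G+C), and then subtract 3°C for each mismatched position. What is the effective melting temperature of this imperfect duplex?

Primer base counts: A=7, T=3, G=5, C=0 → A+T=10, G+C=5
Perfect-match Tm = 2(10) + 4(5) = 20 + 20 = 40°C
Mismatches (positions where the bases are not complementary): 3 (at positions 6, 11, 12)
Effective Tm = 40 − 3×3 = 40 − 9 = 31°C

31°C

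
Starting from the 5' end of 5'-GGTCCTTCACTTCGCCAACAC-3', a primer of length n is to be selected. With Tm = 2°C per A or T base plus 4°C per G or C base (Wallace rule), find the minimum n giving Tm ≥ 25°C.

n = 8

First 7 bases: GGTCCTT → Tm = 22°C (< 25°C)
First 8 bases: GGTCCTTC → Tm = 26°C (≥ 25°C)
Since every base adds ≥2°C, Tm only increases with n, so the threshold is first crossed at n = 8.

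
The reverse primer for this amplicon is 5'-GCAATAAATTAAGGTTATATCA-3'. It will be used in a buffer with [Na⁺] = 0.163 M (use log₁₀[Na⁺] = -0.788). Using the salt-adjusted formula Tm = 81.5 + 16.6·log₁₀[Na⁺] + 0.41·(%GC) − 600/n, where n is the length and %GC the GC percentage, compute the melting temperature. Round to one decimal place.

Length n = 22. T=7, A=10, G=3, C=2
G+C = 5, so %GC = 5/22 × 100 = 22.727%
Salt term: 16.6 × (-0.788) = -13.081
GC term: 0.41 × 22.727 = 9.318; length term: −600/22 = −27.273
Tm = 81.5 + (-13.081) + 9.318 − 27.273 = 50.464 → 50.5°C

50.5°C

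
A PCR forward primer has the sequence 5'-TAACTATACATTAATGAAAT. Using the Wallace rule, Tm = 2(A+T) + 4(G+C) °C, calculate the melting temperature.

Scanning the sequence gives A=10, G=1, C=2, T=7.
A+T = 17, G+C = 3
Tm = 4·3 + 2·17 = 12 + 34 = 46°C

46°C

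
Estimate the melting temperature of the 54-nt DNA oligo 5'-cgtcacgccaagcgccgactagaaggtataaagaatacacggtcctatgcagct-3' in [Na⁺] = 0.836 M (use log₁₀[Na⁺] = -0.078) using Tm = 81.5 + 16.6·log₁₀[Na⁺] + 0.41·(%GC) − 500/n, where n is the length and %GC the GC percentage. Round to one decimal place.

Length n = 54. Scanning the sequence gives T=9, A=17, C=15, G=13.
G+C = 28, so %GC = 28/54 × 100 = 51.852%
Salt term: 16.6 × (-0.078) = -1.295
GC term: 0.41 × 51.852 = 21.259; length term: −500/54 = −9.259
Tm = 81.5 + (-1.295) + 21.259 − 9.259 = 92.205 → 92.2°C

92.2°C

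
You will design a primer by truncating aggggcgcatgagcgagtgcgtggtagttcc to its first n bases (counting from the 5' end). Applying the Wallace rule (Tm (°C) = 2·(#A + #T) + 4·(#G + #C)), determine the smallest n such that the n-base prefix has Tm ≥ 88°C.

First 26 bases: AGGGGCGCATGAGCGAGTGCGTGGTA → Tm = 86°C (< 88°C)
First 27 bases: AGGGGCGCATGAGCGAGTGCGTGGTAG → Tm = 90°C (≥ 88°C)
Each additional base adds 2°C (A/T) or 4°C (G/C), so Tm is non-decreasing in n; n = 27 is the first length to reach 88°C.

n = 27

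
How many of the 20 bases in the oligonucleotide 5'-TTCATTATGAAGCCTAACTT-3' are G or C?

A=6, C=4, G=2, T=8
Total G or C: 2 + 4 = 6

6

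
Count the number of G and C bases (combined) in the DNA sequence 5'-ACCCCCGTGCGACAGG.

A=3, T=1, C=7, G=5
Total G or C: 5 + 7 = 12

12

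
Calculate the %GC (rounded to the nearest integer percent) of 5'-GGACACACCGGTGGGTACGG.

Base counts: T=2, G=9, A=4, C=5
G+C = 9 + 5 = 14 out of 20 bases
%GC = 14/20 × 100 = 70% ≈ 70%

70%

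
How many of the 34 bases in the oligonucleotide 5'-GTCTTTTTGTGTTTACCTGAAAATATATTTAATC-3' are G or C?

Scanning the sequence gives G=4, C=4, T=17, A=9.
Total G or C: 4 + 4 = 8

8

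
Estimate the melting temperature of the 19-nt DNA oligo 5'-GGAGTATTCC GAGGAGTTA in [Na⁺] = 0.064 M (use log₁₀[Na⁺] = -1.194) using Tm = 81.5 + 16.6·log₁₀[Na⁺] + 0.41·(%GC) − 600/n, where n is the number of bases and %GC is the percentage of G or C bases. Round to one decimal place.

Length n = 19. Scanning the sequence gives A=5, C=2, T=5, G=7.
G+C = 9, so %GC = 9/19 × 100 = 47.368%
Salt term: 16.6 × (-1.194) = -19.82
GC term: 0.41 × 47.368 = 19.421; length term: −600/19 = −31.579
Tm = 81.5 + (-19.82) + 19.421 − 31.579 = 49.522 → 49.5°C

49.5°C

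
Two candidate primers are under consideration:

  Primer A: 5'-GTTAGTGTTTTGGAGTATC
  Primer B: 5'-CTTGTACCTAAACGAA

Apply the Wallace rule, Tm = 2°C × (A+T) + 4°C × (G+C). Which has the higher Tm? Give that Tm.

Primer A, 52°C

Primer A: A+T=12, G+C=7 → Tm = 2(12)+4(7) = 52°C
Primer B: A+T=10, G+C=6 → Tm = 2(10)+4(6) = 44°C
52°C vs 44°C → primer A is higher.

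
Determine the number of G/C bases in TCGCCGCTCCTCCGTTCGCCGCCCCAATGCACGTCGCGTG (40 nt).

29

A=3, G=10, T=8, C=19
Total G or C: 10 + 19 = 29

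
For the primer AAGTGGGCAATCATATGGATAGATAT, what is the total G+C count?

Base counts: C=2, G=7, A=10, T=7
G+C = 7 + 2 = 9

9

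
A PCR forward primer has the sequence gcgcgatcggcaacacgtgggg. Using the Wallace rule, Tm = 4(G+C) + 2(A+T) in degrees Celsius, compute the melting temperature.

Base counts: C=6, G=10, A=4, T=2
So N_AT = 6 and N_GC = 16.
Tm = 2(6) + 4(16) = 12 + 64 = 76°C

76°C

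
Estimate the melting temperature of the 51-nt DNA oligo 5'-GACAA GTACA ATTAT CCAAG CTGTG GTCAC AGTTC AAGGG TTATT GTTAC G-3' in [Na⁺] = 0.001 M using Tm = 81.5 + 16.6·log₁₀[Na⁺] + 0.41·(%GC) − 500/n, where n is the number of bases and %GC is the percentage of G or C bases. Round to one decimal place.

38.8°C

Length n = 51. Scanning the sequence gives T=15, C=9, G=12, A=15.
G+C = 21, so %GC = 21/51 × 100 = 41.176%
Salt term: 16.6 × (-3) = -49.8
GC term: 0.41 × 41.176 = 16.882; length term: −500/51 = −9.804
Tm = 81.5 + (-49.8) + 16.882 − 9.804 = 38.778 → 38.8°C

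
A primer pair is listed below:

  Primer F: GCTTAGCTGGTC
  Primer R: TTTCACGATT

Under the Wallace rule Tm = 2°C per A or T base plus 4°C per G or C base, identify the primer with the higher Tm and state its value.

Primer F, 38°C

Primer F: A+T=5, G+C=7 → Tm = 2(5)+4(7) = 38°C
Primer R: A+T=7, G+C=3 → Tm = 2(7)+4(3) = 26°C
38°C vs 26°C → primer F is higher.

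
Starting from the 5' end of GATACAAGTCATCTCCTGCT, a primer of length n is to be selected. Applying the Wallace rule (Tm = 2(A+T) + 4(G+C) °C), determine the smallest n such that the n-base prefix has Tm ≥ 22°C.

First 7 bases: GATACAA → Tm = 18°C (< 22°C)
First 8 bases: GATACAAG → Tm = 22°C (≥ 22°C)
Since every base adds ≥2°C, Tm only increases with n, so the threshold is first crossed at n = 8.

n = 8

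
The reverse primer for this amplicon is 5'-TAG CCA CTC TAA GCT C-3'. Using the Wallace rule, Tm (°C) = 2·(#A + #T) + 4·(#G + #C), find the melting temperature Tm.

G=2, A=4, T=4, C=6
AT pairs contribute 8, GC pairs contribute 8.
Tm = 4·8 + 2·8 = 32 + 16 = 48°C

48°C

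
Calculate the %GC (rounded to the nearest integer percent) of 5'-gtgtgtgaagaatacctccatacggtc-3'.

A=7, C=6, T=7, G=7
G+C = 7 + 6 = 13 out of 27 bases
%GC = 13/27 × 100 = 48.15% ≈ 48%

48%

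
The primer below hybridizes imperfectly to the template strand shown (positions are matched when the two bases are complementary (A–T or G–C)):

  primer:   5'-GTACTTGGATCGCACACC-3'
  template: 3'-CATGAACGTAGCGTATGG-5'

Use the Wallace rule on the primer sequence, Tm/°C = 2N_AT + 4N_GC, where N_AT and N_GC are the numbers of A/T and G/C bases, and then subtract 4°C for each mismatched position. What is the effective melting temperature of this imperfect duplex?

48°C

Primer base counts: A=4, T=4, G=4, C=6 → A+T=8, G+C=10
Perfect-match Tm = 2(8) + 4(10) = 16 + 40 = 56°C
Mismatches (positions where the bases are not complementary): 2 (at positions 8, 15)
Effective Tm = 56 − 2×4 = 56 − 8 = 48°C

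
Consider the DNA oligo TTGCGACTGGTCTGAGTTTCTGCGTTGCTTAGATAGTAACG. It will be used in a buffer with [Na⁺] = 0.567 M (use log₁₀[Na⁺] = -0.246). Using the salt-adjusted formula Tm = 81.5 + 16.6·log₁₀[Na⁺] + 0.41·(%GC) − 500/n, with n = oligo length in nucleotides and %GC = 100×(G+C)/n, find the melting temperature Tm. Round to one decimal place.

84.2°C

Length n = 41. A=7, C=7, T=15, G=12
G+C = 19, so %GC = 19/41 × 100 = 46.341%
Salt term: 16.6 × (-0.246) = -4.084
GC term: 0.41 × 46.341 = 19; length term: −500/41 = −12.195
Tm = 81.5 + (-4.084) + 19 − 12.195 = 84.221 → 84.2°C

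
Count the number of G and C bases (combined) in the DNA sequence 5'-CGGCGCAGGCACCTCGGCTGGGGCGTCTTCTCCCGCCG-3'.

Scanning the sequence gives T=6, A=2, C=16, G=14.
Total G or C: 14 + 16 = 30

30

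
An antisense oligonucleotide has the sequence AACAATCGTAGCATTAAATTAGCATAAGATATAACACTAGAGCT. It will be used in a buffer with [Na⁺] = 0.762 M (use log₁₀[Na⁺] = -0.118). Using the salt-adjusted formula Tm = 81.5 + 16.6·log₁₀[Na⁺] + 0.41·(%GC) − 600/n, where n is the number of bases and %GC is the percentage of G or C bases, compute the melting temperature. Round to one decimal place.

Length n = 44. Base counts: G=6, T=11, C=7, A=20
G+C = 13, so %GC = 13/44 × 100 = 29.545%
Salt term: 16.6 × (-0.118) = -1.959
GC term: 0.41 × 29.545 = 12.113; length term: −600/44 = −13.636
Tm = 81.5 + (-1.959) + 12.113 − 13.636 = 78.018 → 78.0°C

78.0°C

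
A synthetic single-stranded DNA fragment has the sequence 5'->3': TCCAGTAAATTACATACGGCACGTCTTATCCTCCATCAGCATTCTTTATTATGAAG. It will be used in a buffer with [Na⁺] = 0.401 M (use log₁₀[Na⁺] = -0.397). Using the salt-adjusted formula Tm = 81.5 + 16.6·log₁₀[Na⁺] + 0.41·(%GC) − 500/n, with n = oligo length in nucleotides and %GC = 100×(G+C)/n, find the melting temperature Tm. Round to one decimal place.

Length n = 56. Scanning the sequence gives G=7, A=16, T=19, C=14.
G+C = 21, so %GC = 21/56 × 100 = 37.5%
Salt term: 16.6 × (-0.397) = -6.59
GC term: 0.41 × 37.5 = 15.375; length term: −500/56 = −8.929
Tm = 81.5 + (-6.59) + 15.375 − 8.929 = 81.356 → 81.4°C

81.4°C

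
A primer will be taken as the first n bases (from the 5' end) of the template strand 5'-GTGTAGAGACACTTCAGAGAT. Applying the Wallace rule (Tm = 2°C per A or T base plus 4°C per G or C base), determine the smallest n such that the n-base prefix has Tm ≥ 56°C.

n = 19

First 18 bases: GTGTAGAGACACTTCAGA → Tm = 52°C (< 56°C)
First 19 bases: GTGTAGAGACACTTCAGAG → Tm = 56°C (≥ 56°C)
Each additional base adds 2°C (A/T) or 4°C (G/C), so Tm is non-decreasing in n; n = 19 is the first length to reach 56°C.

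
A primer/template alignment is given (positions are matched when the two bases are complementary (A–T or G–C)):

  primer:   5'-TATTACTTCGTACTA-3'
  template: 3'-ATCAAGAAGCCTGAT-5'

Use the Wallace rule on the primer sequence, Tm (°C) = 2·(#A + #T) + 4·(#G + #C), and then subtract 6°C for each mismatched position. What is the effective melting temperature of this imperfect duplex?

20°C

Primer base counts: A=4, T=7, G=1, C=3 → A+T=11, G+C=4
Perfect-match Tm = 2(11) + 4(4) = 22 + 16 = 38°C
Mismatches (positions where the bases are not complementary): 3 (at positions 3, 5, 11)
Effective Tm = 38 − 3×6 = 38 − 18 = 20°C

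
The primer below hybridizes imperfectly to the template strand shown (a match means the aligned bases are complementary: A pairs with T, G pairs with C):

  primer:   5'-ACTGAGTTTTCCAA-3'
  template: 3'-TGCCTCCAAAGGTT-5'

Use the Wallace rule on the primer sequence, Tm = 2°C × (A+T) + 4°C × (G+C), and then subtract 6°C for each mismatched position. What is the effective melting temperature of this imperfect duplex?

26°C

Primer base counts: A=4, T=5, G=2, C=3 → A+T=9, G+C=5
Perfect-match Tm = 2(9) + 4(5) = 18 + 20 = 38°C
Mismatches (positions where the bases are not complementary): 2 (at positions 3, 7)
Effective Tm = 38 − 2×6 = 38 − 12 = 26°C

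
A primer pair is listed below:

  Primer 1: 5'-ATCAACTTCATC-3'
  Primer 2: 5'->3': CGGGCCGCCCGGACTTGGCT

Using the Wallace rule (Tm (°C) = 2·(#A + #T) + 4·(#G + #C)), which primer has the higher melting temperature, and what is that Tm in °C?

Primer 1: A+T=8, G+C=4 → Tm = 2(8)+4(4) = 32°C
Primer 2: A+T=4, G+C=16 → Tm = 2(4)+4(16) = 72°C
32°C vs 72°C → primer 2 is higher.

Primer 2, 72°C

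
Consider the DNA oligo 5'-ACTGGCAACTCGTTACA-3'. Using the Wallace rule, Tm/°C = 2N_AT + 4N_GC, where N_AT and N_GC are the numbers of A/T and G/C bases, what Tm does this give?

50°C

Base counts: C=5, G=3, T=4, A=5
So N_AT = 9 and N_GC = 8.
Tm = 4·8 + 2·9 = 32 + 18 = 50°C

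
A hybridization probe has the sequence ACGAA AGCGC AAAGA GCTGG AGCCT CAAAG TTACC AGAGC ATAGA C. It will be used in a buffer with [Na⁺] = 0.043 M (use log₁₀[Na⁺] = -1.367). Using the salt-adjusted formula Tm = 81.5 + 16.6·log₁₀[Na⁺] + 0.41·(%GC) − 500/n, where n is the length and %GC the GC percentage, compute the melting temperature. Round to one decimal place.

Length n = 46. Base counts: A=18, G=12, T=5, C=11
G+C = 23, so %GC = 23/46 × 100 = 50%
Salt term: 16.6 × (-1.367) = -22.692
GC term: 0.41 × 50 = 20.5; length term: −500/46 = −10.87
Tm = 81.5 + (-22.692) + 20.5 − 10.87 = 68.438 → 68.4°C

68.4°C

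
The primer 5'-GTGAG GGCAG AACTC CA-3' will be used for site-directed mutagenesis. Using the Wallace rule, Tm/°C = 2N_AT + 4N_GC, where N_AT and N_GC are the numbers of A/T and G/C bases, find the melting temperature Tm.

Scanning the sequence gives G=6, C=4, A=5, T=2.
A+T = 7, G+C = 10
Tm = 2×7 + 4×10 = 54°C

54°C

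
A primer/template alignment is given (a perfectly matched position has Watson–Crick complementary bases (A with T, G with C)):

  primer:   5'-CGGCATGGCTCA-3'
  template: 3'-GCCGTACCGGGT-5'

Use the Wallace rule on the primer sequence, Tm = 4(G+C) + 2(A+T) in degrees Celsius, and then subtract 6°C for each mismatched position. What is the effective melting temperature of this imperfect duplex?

34°C

Primer base counts: A=2, T=2, G=4, C=4 → A+T=4, G+C=8
Perfect-match Tm = 2(4) + 4(8) = 8 + 32 = 40°C
Mismatches (positions where the bases are not complementary): 1 (at position 10)
Effective Tm = 40 − 1×6 = 40 − 6 = 34°C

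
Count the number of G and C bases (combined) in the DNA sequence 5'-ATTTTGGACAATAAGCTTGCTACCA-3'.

G=4, C=5, A=8, T=8
G+C = 4 + 5 = 9

9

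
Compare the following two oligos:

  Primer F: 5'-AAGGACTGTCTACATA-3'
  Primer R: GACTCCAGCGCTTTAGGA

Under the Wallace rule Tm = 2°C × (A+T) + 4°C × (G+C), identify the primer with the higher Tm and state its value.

Primer F: A+T=10, G+C=6 → Tm = 2(10)+4(6) = 44°C
Primer R: A+T=8, G+C=10 → Tm = 2(8)+4(10) = 56°C
44°C vs 56°C → primer R is higher.

Primer R, 56°C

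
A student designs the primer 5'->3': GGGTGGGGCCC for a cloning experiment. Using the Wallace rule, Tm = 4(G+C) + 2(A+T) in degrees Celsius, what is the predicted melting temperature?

42°C

Base counts: C=3, A=0, G=7, T=1
A+T = 1, G+C = 10
Tm = 2×1 + 4×10 = 42°C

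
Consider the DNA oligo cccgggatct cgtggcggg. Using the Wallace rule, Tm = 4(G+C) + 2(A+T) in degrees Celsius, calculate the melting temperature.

68°C

Base counts: G=9, A=1, C=6, T=3
A+T = 4, G+C = 15
Tm = 2(4) + 4(15) = 8 + 60 = 68°C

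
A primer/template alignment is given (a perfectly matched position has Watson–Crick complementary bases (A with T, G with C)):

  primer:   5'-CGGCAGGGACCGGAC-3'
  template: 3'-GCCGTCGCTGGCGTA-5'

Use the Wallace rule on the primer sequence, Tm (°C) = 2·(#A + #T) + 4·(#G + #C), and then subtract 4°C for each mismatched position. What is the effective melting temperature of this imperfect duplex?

42°C

Primer base counts: A=3, T=0, G=7, C=5 → A+T=3, G+C=12
Perfect-match Tm = 2(3) + 4(12) = 6 + 48 = 54°C
Mismatches (positions where the bases are not complementary): 3 (at positions 7, 13, 15)
Effective Tm = 54 − 3×4 = 54 − 12 = 42°C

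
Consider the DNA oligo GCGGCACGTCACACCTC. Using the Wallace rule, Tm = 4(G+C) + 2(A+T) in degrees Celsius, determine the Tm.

58°C

Scanning the sequence gives C=8, T=2, A=3, G=4.
So N_AT = 5 and N_GC = 12.
Tm = 2(5) + 4(12) = 10 + 48 = 58°C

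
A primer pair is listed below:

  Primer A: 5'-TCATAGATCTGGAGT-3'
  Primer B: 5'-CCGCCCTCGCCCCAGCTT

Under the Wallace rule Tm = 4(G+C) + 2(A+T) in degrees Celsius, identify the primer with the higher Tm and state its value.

Primer B, 64°C

Primer A: A+T=9, G+C=6 → Tm = 2(9)+4(6) = 42°C
Primer B: A+T=4, G+C=14 → Tm = 2(4)+4(14) = 64°C
42°C vs 64°C → primer B is higher.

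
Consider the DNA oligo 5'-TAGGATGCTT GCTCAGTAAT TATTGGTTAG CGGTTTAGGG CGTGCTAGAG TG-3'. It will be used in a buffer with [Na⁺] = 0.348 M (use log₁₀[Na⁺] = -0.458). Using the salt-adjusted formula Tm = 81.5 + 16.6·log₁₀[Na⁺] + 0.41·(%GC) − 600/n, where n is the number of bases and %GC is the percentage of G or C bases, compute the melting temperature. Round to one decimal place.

Length n = 52. C=6, G=18, T=18, A=10
G+C = 24, so %GC = 24/52 × 100 = 46.154%
Salt term: 16.6 × (-0.458) = -7.603
GC term: 0.41 × 46.154 = 18.923; length term: −600/52 = −11.538
Tm = 81.5 + (-7.603) + 18.923 − 11.538 = 81.282 → 81.3°C

81.3°C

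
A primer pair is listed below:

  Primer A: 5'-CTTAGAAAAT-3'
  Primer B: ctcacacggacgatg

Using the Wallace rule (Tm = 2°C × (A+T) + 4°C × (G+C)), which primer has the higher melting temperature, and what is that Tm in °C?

Primer A: A+T=8, G+C=2 → Tm = 2(8)+4(2) = 24°C
Primer B: A+T=6, G+C=9 → Tm = 2(6)+4(9) = 48°C
24°C vs 48°C → primer B is higher.

Primer B, 48°C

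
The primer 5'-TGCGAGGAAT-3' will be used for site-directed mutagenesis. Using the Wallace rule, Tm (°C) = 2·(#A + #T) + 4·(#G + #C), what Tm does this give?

30°C

G=4, T=2, C=1, A=3
A+T = 5, G+C = 5
Tm = 2×5 + 4×5 = 30°C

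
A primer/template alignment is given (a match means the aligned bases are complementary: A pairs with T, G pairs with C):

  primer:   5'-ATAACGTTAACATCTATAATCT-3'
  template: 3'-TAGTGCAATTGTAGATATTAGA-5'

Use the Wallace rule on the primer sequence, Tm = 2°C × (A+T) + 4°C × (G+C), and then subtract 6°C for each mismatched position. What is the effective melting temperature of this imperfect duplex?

Primer base counts: A=9, T=8, G=1, C=4 → A+T=17, G+C=5
Perfect-match Tm = 2(17) + 4(5) = 34 + 20 = 54°C
Mismatches (positions where the bases are not complementary): 1 (at position 3)
Effective Tm = 54 − 1×6 = 54 − 6 = 48°C

48°C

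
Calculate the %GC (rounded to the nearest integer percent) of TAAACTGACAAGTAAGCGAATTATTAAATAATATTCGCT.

26%

Counting bases: C=5, A=17, T=12, G=5
G+C = 5 + 5 = 10 out of 39 bases
%GC = 10/39 × 100 = 25.64% ≈ 26%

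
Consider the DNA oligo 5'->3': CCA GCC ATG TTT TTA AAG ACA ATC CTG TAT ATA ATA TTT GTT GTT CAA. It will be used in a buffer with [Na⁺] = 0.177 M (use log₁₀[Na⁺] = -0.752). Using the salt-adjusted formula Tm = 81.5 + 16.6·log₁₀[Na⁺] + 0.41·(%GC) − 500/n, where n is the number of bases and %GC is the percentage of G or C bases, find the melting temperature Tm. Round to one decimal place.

70.6°C

Length n = 48. T=19, C=8, A=15, G=6
G+C = 14, so %GC = 14/48 × 100 = 29.167%
Salt term: 16.6 × (-0.752) = -12.483
GC term: 0.41 × 29.167 = 11.958; length term: −500/48 = −10.417
Tm = 81.5 + (-12.483) + 11.958 − 10.417 = 70.558 → 70.6°C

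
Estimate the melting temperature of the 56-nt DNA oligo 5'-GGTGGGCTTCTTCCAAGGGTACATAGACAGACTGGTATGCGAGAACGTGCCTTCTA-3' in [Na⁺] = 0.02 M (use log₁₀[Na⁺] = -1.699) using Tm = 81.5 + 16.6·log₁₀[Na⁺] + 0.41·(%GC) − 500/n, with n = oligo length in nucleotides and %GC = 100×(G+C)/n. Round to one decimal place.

Length n = 56. A=13, T=14, C=12, G=17
G+C = 29, so %GC = 29/56 × 100 = 51.786%
Salt term: 16.6 × (-1.699) = -28.203
GC term: 0.41 × 51.786 = 21.232; length term: −500/56 = −8.929
Tm = 81.5 + (-28.203) + 21.232 − 8.929 = 65.6 → 65.6°C

65.6°C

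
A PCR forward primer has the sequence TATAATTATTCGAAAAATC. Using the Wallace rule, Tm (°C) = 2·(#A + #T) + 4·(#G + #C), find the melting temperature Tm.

Base counts: C=2, G=1, T=7, A=9
So N_AT = 16 and N_GC = 3.
Tm = 2(16) + 4(3) = 32 + 12 = 44°C

44°C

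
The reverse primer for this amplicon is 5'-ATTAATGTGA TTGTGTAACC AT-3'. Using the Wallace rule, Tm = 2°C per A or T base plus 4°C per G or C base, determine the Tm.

56°C

Counting bases: G=4, A=7, T=9, C=2
A+T = 16, G+C = 6
Tm = 4·6 + 2·16 = 24 + 32 = 56°C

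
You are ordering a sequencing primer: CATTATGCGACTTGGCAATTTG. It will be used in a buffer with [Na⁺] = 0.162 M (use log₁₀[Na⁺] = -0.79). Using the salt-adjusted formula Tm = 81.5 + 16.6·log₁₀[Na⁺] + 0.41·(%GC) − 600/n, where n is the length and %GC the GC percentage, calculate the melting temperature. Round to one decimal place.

57.9°C

Length n = 22. Base counts: T=8, C=4, A=5, G=5
G+C = 9, so %GC = 9/22 × 100 = 40.909%
Salt term: 16.6 × (-0.79) = -13.114
GC term: 0.41 × 40.909 = 16.773; length term: −600/22 = −27.273
Tm = 81.5 + (-13.114) + 16.773 − 27.273 = 57.886 → 57.9°C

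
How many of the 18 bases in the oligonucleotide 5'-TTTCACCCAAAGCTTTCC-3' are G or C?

8

Scanning the sequence gives A=4, C=7, T=6, G=1.
G+C = 1 + 7 = 8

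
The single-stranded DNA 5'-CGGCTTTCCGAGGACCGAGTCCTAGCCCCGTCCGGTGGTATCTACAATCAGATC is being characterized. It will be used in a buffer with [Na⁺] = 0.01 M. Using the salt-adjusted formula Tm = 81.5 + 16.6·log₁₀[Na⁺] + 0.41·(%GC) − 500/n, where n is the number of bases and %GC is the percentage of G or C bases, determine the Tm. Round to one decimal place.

63.3°C

Length n = 54. T=12, C=18, A=10, G=14
G+C = 32, so %GC = 32/54 × 100 = 59.259%
Salt term: 16.6 × (-2) = -33.2
GC term: 0.41 × 59.259 = 24.296; length term: −500/54 = −9.259
Tm = 81.5 + (-33.2) + 24.296 − 9.259 = 63.337 → 63.3°C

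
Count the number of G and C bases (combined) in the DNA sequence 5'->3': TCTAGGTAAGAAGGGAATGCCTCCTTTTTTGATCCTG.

16

Base counts: A=8, T=13, G=9, C=7
Total G or C: 9 + 7 = 16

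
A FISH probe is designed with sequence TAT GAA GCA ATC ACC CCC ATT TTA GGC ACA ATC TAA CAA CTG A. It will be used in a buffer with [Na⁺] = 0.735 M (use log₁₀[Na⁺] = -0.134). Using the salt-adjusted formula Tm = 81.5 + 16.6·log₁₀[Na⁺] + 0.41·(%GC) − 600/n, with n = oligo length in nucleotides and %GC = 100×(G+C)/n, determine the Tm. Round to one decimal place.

Length n = 43. G=5, A=16, C=12, T=10
G+C = 17, so %GC = 17/43 × 100 = 39.535%
Salt term: 16.6 × (-0.134) = -2.224
GC term: 0.41 × 39.535 = 16.209; length term: −600/43 = −13.953
Tm = 81.5 + (-2.224) + 16.209 − 13.953 = 81.532 → 81.5°C

81.5°C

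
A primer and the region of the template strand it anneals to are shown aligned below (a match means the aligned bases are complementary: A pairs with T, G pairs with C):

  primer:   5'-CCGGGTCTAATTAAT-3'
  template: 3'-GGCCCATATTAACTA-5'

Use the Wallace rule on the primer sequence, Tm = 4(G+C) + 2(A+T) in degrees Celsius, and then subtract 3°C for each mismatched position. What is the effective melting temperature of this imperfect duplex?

Primer base counts: A=4, T=5, G=3, C=3 → A+T=9, G+C=6
Perfect-match Tm = 2(9) + 4(6) = 18 + 24 = 42°C
Mismatches (positions where the bases are not complementary): 2 (at positions 7, 13)
Effective Tm = 42 − 2×3 = 42 − 6 = 36°C

36°C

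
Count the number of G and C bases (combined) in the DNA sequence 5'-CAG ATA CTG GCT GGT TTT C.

9

Counting bases: C=4, A=3, G=5, T=7
Total G or C: 5 + 4 = 9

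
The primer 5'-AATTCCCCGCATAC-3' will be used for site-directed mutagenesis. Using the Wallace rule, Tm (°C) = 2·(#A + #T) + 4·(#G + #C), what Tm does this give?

42°C

C=6, A=4, T=3, G=1
A+T = 7, G+C = 7
Tm = 4·7 + 2·7 = 28 + 14 = 42°C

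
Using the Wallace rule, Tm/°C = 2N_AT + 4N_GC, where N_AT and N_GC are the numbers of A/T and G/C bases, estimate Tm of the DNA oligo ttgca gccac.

32°C

Counting bases: A=2, T=2, G=2, C=4
A+T = 4, G+C = 6
Tm = 2×4 + 4×6 = 32°C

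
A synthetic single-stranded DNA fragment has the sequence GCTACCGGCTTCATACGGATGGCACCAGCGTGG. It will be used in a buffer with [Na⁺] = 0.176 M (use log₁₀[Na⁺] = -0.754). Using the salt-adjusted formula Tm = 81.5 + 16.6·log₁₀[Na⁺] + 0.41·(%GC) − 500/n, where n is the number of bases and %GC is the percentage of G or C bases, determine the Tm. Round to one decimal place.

79.9°C

Length n = 33. Scanning the sequence gives G=11, A=6, T=6, C=10.
G+C = 21, so %GC = 21/33 × 100 = 63.636%
Salt term: 16.6 × (-0.754) = -12.516
GC term: 0.41 × 63.636 = 26.091; length term: −500/33 = −15.152
Tm = 81.5 + (-12.516) + 26.091 − 15.152 = 79.923 → 79.9°C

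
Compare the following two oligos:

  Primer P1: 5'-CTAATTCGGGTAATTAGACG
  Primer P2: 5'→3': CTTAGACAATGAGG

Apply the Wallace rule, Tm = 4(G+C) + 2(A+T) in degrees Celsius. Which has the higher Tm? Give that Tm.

Primer P1, 56°C

Primer P1: A+T=12, G+C=8 → Tm = 2(12)+4(8) = 56°C
Primer P2: A+T=8, G+C=6 → Tm = 2(8)+4(6) = 40°C
56°C vs 40°C → primer P1 is higher.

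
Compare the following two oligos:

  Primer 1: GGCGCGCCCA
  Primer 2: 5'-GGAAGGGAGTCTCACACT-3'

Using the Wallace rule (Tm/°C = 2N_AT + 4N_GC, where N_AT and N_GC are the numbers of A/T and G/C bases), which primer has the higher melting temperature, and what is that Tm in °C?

Primer 2, 56°C

Primer 1: A+T=1, G+C=9 → Tm = 2(1)+4(9) = 38°C
Primer 2: A+T=8, G+C=10 → Tm = 2(8)+4(10) = 56°C
38°C vs 56°C → primer 2 is higher.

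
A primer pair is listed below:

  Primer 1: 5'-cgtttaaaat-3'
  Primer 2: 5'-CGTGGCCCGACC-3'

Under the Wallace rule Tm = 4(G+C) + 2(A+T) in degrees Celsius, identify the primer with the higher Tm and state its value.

Primer 1: A+T=8, G+C=2 → Tm = 2(8)+4(2) = 24°C
Primer 2: A+T=2, G+C=10 → Tm = 2(2)+4(10) = 44°C
24°C vs 44°C → primer 2 is higher.

Primer 2, 44°C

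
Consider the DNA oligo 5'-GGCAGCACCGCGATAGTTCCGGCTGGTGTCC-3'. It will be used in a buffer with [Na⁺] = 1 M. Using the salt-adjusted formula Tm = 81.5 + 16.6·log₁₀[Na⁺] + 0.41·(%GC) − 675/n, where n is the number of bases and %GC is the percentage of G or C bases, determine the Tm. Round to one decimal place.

87.5°C

Length n = 31. G=11, C=10, T=6, A=4
G+C = 21, so %GC = 21/31 × 100 = 67.742%
Salt term: 16.6 × (0) = 0
GC term: 0.41 × 67.742 = 27.774; length term: −675/31 = −21.774
Tm = 81.5 + (0) + 27.774 − 21.774 = 87.5 → 87.5°C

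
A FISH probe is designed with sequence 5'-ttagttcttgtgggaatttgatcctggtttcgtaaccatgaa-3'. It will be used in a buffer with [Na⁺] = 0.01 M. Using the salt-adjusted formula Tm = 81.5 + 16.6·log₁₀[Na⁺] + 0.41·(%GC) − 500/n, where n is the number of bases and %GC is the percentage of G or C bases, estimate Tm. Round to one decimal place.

52.0°C

Length n = 42. Counting bases: G=10, C=6, T=17, A=9
G+C = 16, so %GC = 16/42 × 100 = 38.095%
Salt term: 16.6 × (-2) = -33.2
GC term: 0.41 × 38.095 = 15.619; length term: −500/42 = −11.905
Tm = 81.5 + (-33.2) + 15.619 − 11.905 = 52.014 → 52.0°C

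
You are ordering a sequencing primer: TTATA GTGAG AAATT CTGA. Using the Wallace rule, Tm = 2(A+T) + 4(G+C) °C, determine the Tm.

Counting bases: C=1, T=7, A=7, G=4
So N_AT = 14 and N_GC = 5.
Tm = 2×14 + 4×5 = 48°C

48°C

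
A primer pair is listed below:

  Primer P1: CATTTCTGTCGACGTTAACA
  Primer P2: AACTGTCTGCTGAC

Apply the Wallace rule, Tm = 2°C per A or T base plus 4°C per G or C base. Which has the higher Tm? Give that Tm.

Primer P1, 56°C

Primer P1: A+T=12, G+C=8 → Tm = 2(12)+4(8) = 56°C
Primer P2: A+T=7, G+C=7 → Tm = 2(7)+4(7) = 42°C
56°C vs 42°C → primer P1 is higher.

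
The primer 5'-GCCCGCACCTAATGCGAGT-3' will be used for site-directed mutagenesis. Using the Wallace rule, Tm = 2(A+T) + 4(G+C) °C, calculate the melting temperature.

Base counts: G=5, C=7, T=3, A=4
AT pairs contribute 7, GC pairs contribute 12.
Tm = 4·12 + 2·7 = 48 + 14 = 62°C

62°C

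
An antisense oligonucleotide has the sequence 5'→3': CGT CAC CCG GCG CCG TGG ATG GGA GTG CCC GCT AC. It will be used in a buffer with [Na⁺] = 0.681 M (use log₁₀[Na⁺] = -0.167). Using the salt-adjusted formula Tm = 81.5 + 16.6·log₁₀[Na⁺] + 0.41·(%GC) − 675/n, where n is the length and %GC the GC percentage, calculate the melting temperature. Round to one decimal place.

Length n = 35. Scanning the sequence gives C=13, G=13, A=4, T=5.
G+C = 26, so %GC = 26/35 × 100 = 74.286%
Salt term: 16.6 × (-0.167) = -2.772
GC term: 0.41 × 74.286 = 30.457; length term: −675/35 = −19.286
Tm = 81.5 + (-2.772) + 30.457 − 19.286 = 89.899 → 89.9°C

89.9°C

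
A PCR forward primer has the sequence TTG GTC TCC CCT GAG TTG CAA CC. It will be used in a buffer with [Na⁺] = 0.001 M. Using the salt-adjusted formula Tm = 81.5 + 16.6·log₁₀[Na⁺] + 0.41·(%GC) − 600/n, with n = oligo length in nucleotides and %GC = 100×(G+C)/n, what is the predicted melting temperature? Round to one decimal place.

28.8°C

Length n = 23. A=3, C=8, G=5, T=7
G+C = 13, so %GC = 13/23 × 100 = 56.522%
Salt term: 16.6 × (-3) = -49.8
GC term: 0.41 × 56.522 = 23.174; length term: −600/23 = −26.087
Tm = 81.5 + (-49.8) + 23.174 − 26.087 = 28.787 → 28.8°C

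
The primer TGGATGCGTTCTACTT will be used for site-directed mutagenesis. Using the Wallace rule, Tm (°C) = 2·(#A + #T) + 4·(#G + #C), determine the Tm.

Scanning the sequence gives T=7, C=3, G=4, A=2.
AT pairs contribute 9, GC pairs contribute 7.
Tm = 2×9 + 4×7 = 46°C

46°C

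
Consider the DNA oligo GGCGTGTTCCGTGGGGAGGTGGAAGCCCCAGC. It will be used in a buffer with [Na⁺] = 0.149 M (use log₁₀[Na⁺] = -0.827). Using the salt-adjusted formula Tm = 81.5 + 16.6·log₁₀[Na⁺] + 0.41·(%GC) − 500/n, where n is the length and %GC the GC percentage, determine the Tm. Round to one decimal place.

81.6°C

Length n = 32. Scanning the sequence gives T=5, C=8, G=15, A=4.
G+C = 23, so %GC = 23/32 × 100 = 71.875%
Salt term: 16.6 × (-0.827) = -13.728
GC term: 0.41 × 71.875 = 29.469; length term: −500/32 = −15.625
Tm = 81.5 + (-13.728) + 29.469 − 15.625 = 81.616 → 81.6°C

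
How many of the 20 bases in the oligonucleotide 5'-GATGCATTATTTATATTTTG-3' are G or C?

Scanning the sequence gives T=11, A=5, G=3, C=1.
G+C = 3 + 1 = 4

4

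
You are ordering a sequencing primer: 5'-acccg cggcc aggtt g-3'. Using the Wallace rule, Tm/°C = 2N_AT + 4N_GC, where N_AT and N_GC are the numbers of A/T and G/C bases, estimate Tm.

T=2, G=6, A=2, C=6
So N_AT = 4 and N_GC = 12.
Tm = 4·12 + 2·4 = 48 + 8 = 56°C

56°C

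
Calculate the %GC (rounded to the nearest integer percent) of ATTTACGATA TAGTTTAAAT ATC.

Base counts: G=2, T=10, C=2, A=9
G+C = 2 + 2 = 4 out of 23 bases
%GC = 4/23 × 100 = 17.39% ≈ 17%

17%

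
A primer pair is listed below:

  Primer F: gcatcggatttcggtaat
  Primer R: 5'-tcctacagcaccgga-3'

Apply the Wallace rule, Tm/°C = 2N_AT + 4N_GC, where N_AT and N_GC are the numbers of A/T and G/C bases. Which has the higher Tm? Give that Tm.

Primer F: A+T=10, G+C=8 → Tm = 2(10)+4(8) = 52°C
Primer R: A+T=6, G+C=9 → Tm = 2(6)+4(9) = 48°C
52°C vs 48°C → primer F is higher.

Primer F, 52°C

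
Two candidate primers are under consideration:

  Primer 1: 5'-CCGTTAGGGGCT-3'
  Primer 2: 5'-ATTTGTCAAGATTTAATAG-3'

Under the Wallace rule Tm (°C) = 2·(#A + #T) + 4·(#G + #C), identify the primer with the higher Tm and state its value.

Primer 1: A+T=4, G+C=8 → Tm = 2(4)+4(8) = 40°C
Primer 2: A+T=15, G+C=4 → Tm = 2(15)+4(4) = 46°C
40°C vs 46°C → primer 2 is higher.

Primer 2, 46°C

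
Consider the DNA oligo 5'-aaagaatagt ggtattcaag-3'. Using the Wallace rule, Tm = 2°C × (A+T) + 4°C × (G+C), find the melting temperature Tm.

T=5, G=5, C=1, A=9
AT pairs contribute 14, GC pairs contribute 6.
Tm = 2×14 + 4×6 = 52°C

52°C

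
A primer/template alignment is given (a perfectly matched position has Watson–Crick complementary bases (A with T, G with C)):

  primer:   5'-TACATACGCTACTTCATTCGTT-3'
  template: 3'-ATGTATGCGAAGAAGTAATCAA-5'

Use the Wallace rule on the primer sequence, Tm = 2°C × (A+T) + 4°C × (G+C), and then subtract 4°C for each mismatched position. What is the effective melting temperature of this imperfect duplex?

52°C

Primer base counts: A=5, T=9, G=2, C=6 → A+T=14, G+C=8
Perfect-match Tm = 2(14) + 4(8) = 28 + 32 = 60°C
Mismatches (positions where the bases are not complementary): 2 (at positions 11, 19)
Effective Tm = 60 − 2×4 = 60 − 8 = 52°C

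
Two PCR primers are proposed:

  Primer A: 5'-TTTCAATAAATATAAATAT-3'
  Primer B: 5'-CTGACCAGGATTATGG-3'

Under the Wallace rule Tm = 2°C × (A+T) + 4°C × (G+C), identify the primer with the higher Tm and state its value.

Primer B, 48°C

Primer A: A+T=18, G+C=1 → Tm = 2(18)+4(1) = 40°C
Primer B: A+T=8, G+C=8 → Tm = 2(8)+4(8) = 48°C
40°C vs 48°C → primer B is higher.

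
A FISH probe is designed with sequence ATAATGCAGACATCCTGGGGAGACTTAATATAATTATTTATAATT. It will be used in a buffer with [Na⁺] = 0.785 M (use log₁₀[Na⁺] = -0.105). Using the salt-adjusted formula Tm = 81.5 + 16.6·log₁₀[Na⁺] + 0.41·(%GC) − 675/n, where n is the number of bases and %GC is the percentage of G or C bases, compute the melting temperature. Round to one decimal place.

Length n = 45. Counting bases: T=16, G=7, A=17, C=5
G+C = 12, so %GC = 12/45 × 100 = 26.667%
Salt term: 16.6 × (-0.105) = -1.743
GC term: 0.41 × 26.667 = 10.933; length term: −675/45 = −15
Tm = 81.5 + (-1.743) + 10.933 − 15 = 75.69 → 75.7°C

75.7°C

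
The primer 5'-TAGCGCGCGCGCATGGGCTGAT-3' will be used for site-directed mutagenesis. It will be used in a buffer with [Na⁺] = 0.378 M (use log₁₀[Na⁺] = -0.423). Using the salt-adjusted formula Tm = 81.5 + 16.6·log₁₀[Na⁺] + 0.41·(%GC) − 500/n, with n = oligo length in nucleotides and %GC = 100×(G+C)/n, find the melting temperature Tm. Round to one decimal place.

79.7°C

Length n = 22. Counting bases: T=4, G=9, C=6, A=3
G+C = 15, so %GC = 15/22 × 100 = 68.182%
Salt term: 16.6 × (-0.423) = -7.022
GC term: 0.41 × 68.182 = 27.955; length term: −500/22 = −22.727
Tm = 81.5 + (-7.022) + 27.955 − 22.727 = 79.706 → 79.7°C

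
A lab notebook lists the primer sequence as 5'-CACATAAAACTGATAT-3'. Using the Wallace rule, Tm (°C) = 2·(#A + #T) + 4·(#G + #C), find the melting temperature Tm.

Counting bases: A=8, T=4, G=1, C=3
So N_AT = 12 and N_GC = 4.
Tm = 2×12 + 4×4 = 40°C

40°C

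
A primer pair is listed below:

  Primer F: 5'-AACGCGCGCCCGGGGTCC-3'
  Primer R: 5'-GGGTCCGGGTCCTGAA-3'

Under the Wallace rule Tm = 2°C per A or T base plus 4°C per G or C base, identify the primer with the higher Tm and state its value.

Primer F, 66°C

Primer F: A+T=3, G+C=15 → Tm = 2(3)+4(15) = 66°C
Primer R: A+T=5, G+C=11 → Tm = 2(5)+4(11) = 54°C
66°C vs 54°C → primer F is higher.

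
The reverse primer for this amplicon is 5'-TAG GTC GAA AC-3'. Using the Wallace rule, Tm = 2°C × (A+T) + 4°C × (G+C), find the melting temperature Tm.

32°C

Counting bases: T=2, G=3, C=2, A=4
A+T = 6, G+C = 5
Tm = 4·5 + 2·6 = 20 + 12 = 32°C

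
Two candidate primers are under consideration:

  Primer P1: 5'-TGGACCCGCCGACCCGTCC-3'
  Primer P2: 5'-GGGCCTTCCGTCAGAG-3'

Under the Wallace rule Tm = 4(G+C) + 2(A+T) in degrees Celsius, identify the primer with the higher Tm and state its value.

Primer P1, 68°C

Primer P1: A+T=4, G+C=15 → Tm = 2(4)+4(15) = 68°C
Primer P2: A+T=5, G+C=11 → Tm = 2(5)+4(11) = 54°C
68°C vs 54°C → primer P1 is higher.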